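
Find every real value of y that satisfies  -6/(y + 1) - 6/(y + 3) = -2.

y = -2.1623 or y = 4.1623

Multiply both sides by (y + 1)(y + 3):
-6(y + 3) - 6(y + 1) = -2(y + 1)(y + 3).
Expand and collect terms: -2y^2 + 4y + 18 = 0.
By the quadratic formula, y = (-4 +/- sqrt(160)) / -4, so y ~= -2.1623 or y ~= 4.1623.
Neither value makes a denominator zero (y != -1, y != -3), so both are valid.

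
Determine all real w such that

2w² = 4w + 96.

w = -6 or w = 8

Bring every term to one side: 2w² - 4w - 96 = 0.
Factor: 2(w - 8)(w + 6) = 0.
So w = 8 or w = -6.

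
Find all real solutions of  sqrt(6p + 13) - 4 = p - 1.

Isolate the radical: sqrt(6p + 13) = p + 3.
Square both sides: 6p + 13 = (p + 3)^2.
Expand and rearrange: p^2 - 4 = 0.
Solving gives p = 2 or p = -2.
Check each candidate in the original equation:
  p = 2: sqrt(25) = 5, while p + 3 = 5 — valid.
  p = -2: sqrt(1) = 1, while p + 3 = 1 — valid.

p = -2 or p = 2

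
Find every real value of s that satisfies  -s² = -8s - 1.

Rearrange to standard form: -s² + 8s + 1 = 0.
Discriminant: (8)² − 4·(-1)·1 = 68.
Quadratic formula: s = (-8 ± √68) / (-2).
So s = 4 - √(17) ≈ -0.1231 or s = 4 + √(17) ≈ 8.1231.

s = -0.1231 or s = 8.1231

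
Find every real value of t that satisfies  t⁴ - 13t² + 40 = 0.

Let u = t². The equation becomes u² - 13u + 40 = 0.
Factor: (u - 5)(u - 8) = 0, so u = 5 or u = 8.
t² = 5 gives t = ±√(5) ≈ ±2.2361.
t² = 8 gives t = ±2·√(2) ≈ ±2.8284.

t = -2.8284 or t = -2.2361 or t = 2.2361 or t = 2.8284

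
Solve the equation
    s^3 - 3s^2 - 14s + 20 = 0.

s = -3.2361 or s = 1.2361 or s = 5

Possible rational roots are divisors of 20. Testing s = 5 gives 0, so (s - 5) is a factor.
Divide: s^3 - 3s^2 - 14s + 20 = (s - 5)(s^2 + 2s - 4).
Apply the quadratic formula to s^2 + 2s - 4 = 0: s = (-2 +/- sqrt(20))/2, i.e. s ~= 1.2361 or s ~= -3.2361.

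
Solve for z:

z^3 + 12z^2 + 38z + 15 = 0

Possible rational roots are divisors of 15. Testing z = -5 gives 0, so (z + 5) is a factor.
Divide: z^3 + 12z^2 + 38z + 15 = (z + 5)(z^2 + 7z + 3).
Apply the quadratic formula to z^2 + 7z + 3 = 0: z = (-7 +/- sqrt(37))/2, i.e. z ~= -0.4586 or z ~= -6.5414.

z = -6.5414 or z = -5 or z = -0.4586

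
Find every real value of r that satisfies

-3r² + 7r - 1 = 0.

Discriminant: (7)² − 4·(-3)·(-1) = 37.
Quadratic formula: r = (-7 ± √37) / (-6).
So r = 7/6 - √(37)/6 ≈ 0.1529 or r = √(37)/6 + 7/6 ≈ 2.1805.

r = 0.1529 or r = 2.1805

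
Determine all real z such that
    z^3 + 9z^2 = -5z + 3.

z = -8.3589 or z = -1 or z = 0.3589

Rearrange: z^3 + 9z^2 + 5z - 3 = 0.
Possible rational roots are divisors of -3. Testing z = -1 gives 0, so (z + 1) is a factor.
Divide: z^3 + 9z^2 + 5z - 3 = (z + 1)(z^2 + 8z - 3).
Apply the quadratic formula to z^2 + 8z - 3 = 0: z = (-8 +/- sqrt(76))/2, i.e. z ~= 0.3589 or z ~= -8.3589.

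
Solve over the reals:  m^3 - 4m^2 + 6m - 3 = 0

m = 1

Possible rational roots are divisors of -3. Testing m = 1 gives 0, so (m - 1) is a factor.
Divide: m^3 - 4m^2 + 6m - 3 = (m - 1)(m^2 - 3m + 3).
The quadratic m^2 - 3m + 3 has discriminant -3 < 0, so no further real roots.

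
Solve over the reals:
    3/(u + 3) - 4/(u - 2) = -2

Multiply both sides by (u + 3)(u - 2):
3(u - 2) - 4(u + 3) = -2(u + 3)(u - 2).
Expand and collect terms: -2u² - u + 30 = 0.
By the quadratic formula, u = (1 ± √241) / -4, so u ≈ -4.131 or u ≈ 3.631.
Neither value makes a denominator zero (u ≠ -3, u ≠ 2), so both are valid.

u = -4.131 or u = 3.631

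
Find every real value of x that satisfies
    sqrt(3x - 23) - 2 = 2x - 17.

x = 7.75 or x = 8

Isolate the radical: sqrt(3x - 23) = 2x - 15.
Square both sides: 3x - 23 = (2x - 15)^2.
Expand and rearrange: 4x^2 - 63x + 248 = 0.
Solving gives x = 8 or x = 7.75.
Check each candidate in the original equation:
  x = 8: sqrt(1) = 1, while 2x - 15 = 1 — valid.
  x = 7.75: sqrt(0.25) = 0.5, while 2x - 15 = 0.5 — valid.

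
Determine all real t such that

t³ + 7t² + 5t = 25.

t = -5 or t = -3.4495 or t = 1.4495

Rearrange: t³ + 7t² + 5t - 25 = 0.
Possible rational roots are divisors of -25. Testing t = -5 gives 0, so (t + 5) is a factor.
Divide: t³ + 7t² + 5t - 25 = (t + 5)(t² + 2t - 5).
Apply the quadratic formula to t² + 2t - 5 = 0: t = (-2 ± √24)/2, i.e. t ≈ 1.4495 or t ≈ -3.4495.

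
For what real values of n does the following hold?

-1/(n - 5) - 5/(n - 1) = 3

Multiply both sides by (n - 5)(n - 1):
-(n - 1) - 5(n - 5) = 3(n - 5)(n - 1).
Expand and collect terms: 3n^2 - 12n - 11 = 0.
By the quadratic formula, n = (12 +/- sqrt(276)) / 6, so n ~= 4.7689 or n ~= -0.7689.
Neither value makes a denominator zero (n != 5, n != 1), so both are valid.

n = -0.7689 or n = 4.7689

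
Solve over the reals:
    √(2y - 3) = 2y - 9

y = 6

Square both sides: 2y - 3 = (2y - 9)².
Expand and rearrange: 4y² - 38y + 84 = 0.
Solving gives y = 6 or y = 3.5.
Check each candidate in the original equation:
  y = 6: √(9) = 3, while 2y - 9 = 3 — valid.
  y = 3.5: √(4) = 2, while 2y - 9 = -2 — extraneous.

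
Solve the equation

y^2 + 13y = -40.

y = -8 or y = -5

Bring every term to one side: y^2 + 13y + 40 = 0.
Factor: (y + 5)(y + 8) = 0.
So y = -5 or y = -8.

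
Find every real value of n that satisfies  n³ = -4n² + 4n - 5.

Rearrange: n³ + 4n² - 4n + 5 = 0.
Possible rational roots are divisors of 5. Testing n = -5 gives 0, so (n + 5) is a factor.
Divide: n³ + 4n² - 4n + 5 = (n + 5)(n² - n + 1).
The quadratic n² - n + 1 has discriminant -3 < 0, so no further real roots.

n = -5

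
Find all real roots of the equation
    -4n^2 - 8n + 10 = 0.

n = -2.8708 or n = 0.8708

Discriminant: (-8)^2 - 4*(-4)*10 = 224.
Quadratic formula: n = (8 +/- sqrt(224)) / (-8).
So n = -sqrt(14)/2 - 1 ~= -2.8708 or n = -1 + sqrt(14)/2 ~= 0.8708.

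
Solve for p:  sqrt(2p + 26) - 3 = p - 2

Isolate the radical: sqrt(2p + 26) = p + 1.
Square both sides: 2p + 26 = (p + 1)^2.
Expand and rearrange: p^2 - 25 = 0.
Solving gives p = 5 or p = -5.
Check each candidate in the original equation:
  p = 5: sqrt(36) = 6, while p + 1 = 6 — valid.
  p = -5: sqrt(16) = 4, while p + 1 = -4 — extraneous.

p = 5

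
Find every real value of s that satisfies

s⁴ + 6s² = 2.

Let u = s². The equation becomes u² + 6u - 2 = 0.
By the quadratic formula, u = -3 + √(11) or u = -√(11) - 3.
s² = -3 + √(11) gives s = ±√(-3 + √(11)) ≈ ±0.5627.
s² = -√(11) - 3 < 0 has no real solution.

s = -0.5627 or s = 0.5627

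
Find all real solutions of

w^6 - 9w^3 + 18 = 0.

Let u = w^3. The equation becomes u^2 - 9u + 18 = 0.
Factor: (u - 6)(u - 3) = 0, so u = 6 or u = 3.
w^3 = 6 gives w = (6)^(1/3) ~= 1.8171.
w^3 = 3 gives w = (3)^(1/3) ~= 1.4422.

w = 1.4422 or w = 1.8171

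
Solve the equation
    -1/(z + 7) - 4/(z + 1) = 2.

z = -7.7122 or z = -2.7878

Multiply both sides by (z + 7)(z + 1):
-(z + 1) - 4(z + 7) = 2(z + 7)(z + 1).
Expand and collect terms: 2z^2 + 21z + 43 = 0.
By the quadratic formula, z = (-21 +/- sqrt(97)) / 4, so z ~= -2.7878 or z ~= -7.7122.
Neither value makes a denominator zero (z != -7, z != -1), so both are valid.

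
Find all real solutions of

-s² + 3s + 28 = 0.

s = -4 or s = 7

Factor: -1(s - 7)(s + 4) = 0.
So s = 7 or s = -4.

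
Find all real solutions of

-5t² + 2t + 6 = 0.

Discriminant: (2)² − 4·(-5)·6 = 124.
Quadratic formula: t = (-2 ± √124) / (-10).
So t = 1/5 - √(31)/5 ≈ -0.9136 or t = 1/5 + √(31)/5 ≈ 1.3136.

t = -0.9136 or t = 1.3136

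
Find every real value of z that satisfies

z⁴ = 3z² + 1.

Let u = z². The equation becomes u² - 3u - 1 = 0.
By the quadratic formula, u = 3/2 + √(13)/2 or u = 3/2 - √(13)/2.
z² = 3/2 + √(13)/2 gives z = ±√(3/2 + √(13)/2) ≈ ±1.8174.
z² = 3/2 - √(13)/2 < 0 has no real solution.

z = -1.8174 or z = 1.8174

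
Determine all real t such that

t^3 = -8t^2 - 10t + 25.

Rearrange: t^3 + 8t^2 + 10t - 25 = 0.
Possible rational roots are divisors of -25. Testing t = -5 gives 0, so (t + 5) is a factor.
Divide: t^3 + 8t^2 + 10t - 25 = (t + 5)(t^2 + 3t - 5).
Apply the quadratic formula to t^2 + 3t - 5 = 0: t = (-3 +/- sqrt(29))/2, i.e. t ~= 1.1926 or t ~= -4.1926.

t = -5 or t = -4.1926 or t = 1.1926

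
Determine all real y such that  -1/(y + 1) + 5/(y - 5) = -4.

y = -0.6794 or y = 3.6794

Multiply both sides by (y + 1)(y - 5):
-(y - 5) + 5(y + 1) = -4(y + 1)(y - 5).
Expand and collect terms: -4y² + 12y + 10 = 0.
By the quadratic formula, y = (-12 ± √304) / -8, so y ≈ -0.6794 or y ≈ 3.6794.
Neither value makes a denominator zero (y ≠ -1, y ≠ 5), so both are valid.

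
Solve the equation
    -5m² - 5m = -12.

Rearrange to standard form: -5m² - 5m + 12 = 0.
Discriminant: (-5)² − 4·(-5)·12 = 265.
Quadratic formula: m = (5 ± √265) / (-10).
So m = -√(265)/10 - 1/2 ≈ -2.1279 or m = -1/2 + √(265)/10 ≈ 1.1279.

m = -2.1279 or m = 1.1279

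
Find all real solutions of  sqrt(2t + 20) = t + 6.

Square both sides: 2t + 20 = (t + 6)^2.
Expand and rearrange: t^2 + 10t + 16 = 0.
Solving gives t = -2 or t = -8.
Check each candidate in the original equation:
  t = -2: sqrt(16) = 4, while t + 6 = 4 — valid.
  t = -8: sqrt(4) = 2, while t + 6 = -2 — extraneous.

t = -2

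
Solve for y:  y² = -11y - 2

y = -10.8151 or y = -0.1849

Rearrange to standard form: y² + 11y + 2 = 0.
Discriminant: (11)² − 4·1·2 = 113.
Quadratic formula: y = (-11 ± √113) / 2.
So y = -11/2 + √(113)/2 ≈ -0.1849 or y = -11/2 - √(113)/2 ≈ -10.8151.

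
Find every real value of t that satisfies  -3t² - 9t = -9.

t = -3.7913 or t = 0.7913

Rearrange to standard form: -3t² - 9t + 9 = 0.
Discriminant: (-9)² − 4·(-3)·9 = 189.
Quadratic formula: t = (9 ± √189) / (-6).
So t = -√(21)/2 - 3/2 ≈ -3.7913 or t = -3/2 + √(21)/2 ≈ 0.7913.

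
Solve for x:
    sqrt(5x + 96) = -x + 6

x = -3

Square both sides: 5x + 96 = (-x + 6)^2.
Expand and rearrange: x^2 - 17x - 60 = 0.
Solving gives x = 20 or x = -3.
Check each candidate in the original equation:
  x = 20: sqrt(196) = 14, while -x + 6 = -14 — extraneous.
  x = -3: sqrt(81) = 9, while -x + 6 = 9 — valid.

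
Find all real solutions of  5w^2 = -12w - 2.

Rearrange to standard form: 5w^2 + 12w + 2 = 0.
Discriminant: (12)^2 - 4*5*2 = 104.
Quadratic formula: w = (-12 +/- sqrt(104)) / 10.
So w = -6/5 + sqrt(26)/5 ~= -0.1802 or w = -6/5 - sqrt(26)/5 ~= -2.2198.

w = -2.2198 or w = -0.1802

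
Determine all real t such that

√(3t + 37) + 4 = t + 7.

Isolate the radical: √(3t + 37) = t + 3.
Square both sides: 3t + 37 = (t + 3)².
Expand and rearrange: t² + 3t - 28 = 0.
Solving gives t = 4 or t = -7.
Check each candidate in the original equation:
  t = 4: √(49) = 7, while t + 3 = 7 — valid.
  t = -7: √(16) = 4, while t + 3 = -4 — extraneous.

t = 4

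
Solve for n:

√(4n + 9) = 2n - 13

Square both sides: 4n + 9 = (2n - 13)².
Expand and rearrange: 4n² - 56n + 160 = 0.
Solving gives n = 10 or n = 4.
Check each candidate in the original equation:
  n = 10: √(49) = 7, while 2n - 13 = 7 — valid.
  n = 4: √(25) = 5, while 2n - 13 = -5 — extraneous.

n = 10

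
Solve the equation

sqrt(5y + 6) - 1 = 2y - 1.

Isolate the radical: sqrt(5y + 6) = 2y.
Square both sides: 5y + 6 = (2y)^2.
Expand and rearrange: 4y^2 - 5y - 6 = 0.
Solving gives y = 2 or y = -0.75.
Check each candidate in the original equation:
  y = 2: sqrt(16) = 4, while 2y = 4 — valid.
  y = -0.75: sqrt(2.25) = 1.5, while 2y = -1.5 — extraneous.

y = 2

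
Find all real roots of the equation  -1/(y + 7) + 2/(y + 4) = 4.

Multiply both sides by (y + 7)(y + 4):
-(y + 4) + 2(y + 7) = 4(y + 7)(y + 4).
Expand and collect terms: 4y² + 43y + 102 = 0.
By the quadratic formula, y = (-43 ± √217) / 8, so y ≈ -3.5336 or y ≈ -7.2164.
Neither value makes a denominator zero (y ≠ -7, y ≠ -4), so both are valid.

y = -7.2164 or y = -3.5336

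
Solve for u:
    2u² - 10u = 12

u = -1 or u = 6

Bring every term to one side: 2u² - 10u - 12 = 0.
Factor: 2(u - 6)(u + 1) = 0.
So u = 6 or u = -1.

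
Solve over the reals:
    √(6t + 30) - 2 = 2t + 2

t = 1

Isolate the radical: √(6t + 30) = 2t + 4.
Square both sides: 6t + 30 = (2t + 4)².
Expand and rearrange: 4t² + 10t - 14 = 0.
Solving gives t = 1 or t = -3.5.
Check each candidate in the original equation:
  t = 1: √(36) = 6, while 2t + 4 = 6 — valid.
  t = -3.5: √(9) = 3, while 2t + 4 = -3 — extraneous.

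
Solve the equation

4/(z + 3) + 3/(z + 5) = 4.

Multiply both sides by (z + 3)(z + 5):
4(z + 5) + 3(z + 3) = 4(z + 3)(z + 5).
Expand and collect terms: 4z² + 25z + 31 = 0.
By the quadratic formula, z = (-25 ± √129) / 8, so z ≈ -1.7053 or z ≈ -4.5447.
Neither value makes a denominator zero (z ≠ -3, z ≠ -5), so both are valid.

z = -4.5447 or z = -1.7053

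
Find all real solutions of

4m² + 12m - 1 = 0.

Discriminant: (12)² − 4·4·(-1) = 160.
Quadratic formula: m = (-12 ± √160) / 8.
So m = -3/2 + √(10)/2 ≈ 0.0811 or m = -√(10)/2 - 3/2 ≈ -3.0811.

m = -3.0811 or m = 0.0811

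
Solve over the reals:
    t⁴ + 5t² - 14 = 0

t = -1.4142 or t = 1.4142

Let u = t². The equation becomes u² + 5u - 14 = 0.
Factor: (u - 2)(u + 7) = 0, so u = 2 or u = -7.
t² = 2 gives t = ±√(2) ≈ ±1.4142.
t² = -7 < 0 has no real solution.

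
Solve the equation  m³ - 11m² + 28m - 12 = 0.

m = 0.5359 or m = 3 or m = 7.4641

Possible rational roots are divisors of -12. Testing m = 3 gives 0, so (m - 3) is a factor.
Divide: m³ - 11m² + 28m - 12 = (m - 3)(m² - 8m + 4).
Apply the quadratic formula to m² - 8m + 4 = 0: m = (8 ± √48)/2, i.e. m ≈ 7.4641 or m ≈ 0.5359.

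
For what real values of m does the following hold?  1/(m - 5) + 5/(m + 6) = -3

m = -7.7115 or m = 4.7115

Multiply both sides by (m - 5)(m + 6):
(m + 6) + 5(m - 5) = -3(m - 5)(m + 6).
Expand and collect terms: -3m² - 9m + 109 = 0.
By the quadratic formula, m = (9 ± √1389) / -6, so m ≈ -7.7115 or m ≈ 4.7115.
Neither value makes a denominator zero (m ≠ 5, m ≠ -6), so both are valid.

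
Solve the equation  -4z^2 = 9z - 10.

Rearrange to standard form: -4z^2 - 9z + 10 = 0.
Discriminant: (-9)^2 - 4*(-4)*10 = 241.
Quadratic formula: z = (9 +/- sqrt(241)) / (-8).
So z = -sqrt(241)/8 - 9/8 ~= -3.0655 or z = -9/8 + sqrt(241)/8 ~= 0.8155.

z = -3.0655 or z = 0.8155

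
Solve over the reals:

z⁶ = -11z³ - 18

Let u = z³. The equation becomes u² + 11u + 18 = 0.
Factor: (u + 2)(u + 9) = 0, so u = -2 or u = -9.
z³ = -2 gives z = -∛(2) ≈ -1.2599.
z³ = -9 gives z = -∛(9) ≈ -2.0801.

z = -2.0801 or z = -1.2599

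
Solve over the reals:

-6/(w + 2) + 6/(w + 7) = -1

w = -10.5208 or w = 1.5208

Multiply both sides by (w + 2)(w + 7):
-6(w + 7) + 6(w + 2) = -(w + 2)(w + 7).
Expand and collect terms: -w² - 9w + 16 = 0.
By the quadratic formula, w = (9 ± √145) / -2, so w ≈ -10.5208 or w ≈ 1.5208.
Neither value makes a denominator zero (w ≠ -2, w ≠ -7), so both are valid.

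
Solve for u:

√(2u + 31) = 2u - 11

u = 9

Square both sides: 2u + 31 = (2u - 11)².
Expand and rearrange: 4u² - 46u + 90 = 0.
Solving gives u = 9 or u = 2.5.
Check each candidate in the original equation:
  u = 9: √(49) = 7, while 2u - 11 = 7 — valid.
  u = 2.5: √(36) = 6, while 2u - 11 = -6 — extraneous.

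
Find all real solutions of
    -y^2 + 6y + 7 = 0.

Factor: -1(y + 1)(y - 7) = 0.
So y = -1 or y = 7.

y = -1 or y = 7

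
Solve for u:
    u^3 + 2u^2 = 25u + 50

u = -5 or u = -2 or u = 5

Rearrange: u^3 + 2u^2 - 25u - 50 = 0.
Possible rational roots are divisors of -50. Testing u = -5 gives 0, so (u + 5) is a factor.
Divide: u^3 + 2u^2 - 25u - 50 = (u + 5)(u^2 - 3u - 10).
Factor the quadratic: u = 5 or u = -2.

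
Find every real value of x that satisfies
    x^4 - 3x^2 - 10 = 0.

x = -2.2361 or x = 2.2361

Let u = x^2. The equation becomes u^2 - 3u - 10 = 0.
Factor: (u - 5)(u + 2) = 0, so u = 5 or u = -2.
x^2 = 5 gives x = +/-sqrt(5) ~= +/-2.2361.
x^2 = -2 < 0 has no real solution.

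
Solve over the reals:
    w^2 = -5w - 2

Rearrange to standard form: w^2 + 5w + 2 = 0.
Discriminant: (5)^2 - 4*1*2 = 17.
Quadratic formula: w = (-5 +/- sqrt(17)) / 2.
So w = -5/2 + sqrt(17)/2 ~= -0.4384 or w = -5/2 - sqrt(17)/2 ~= -4.5616.

w = -4.5616 or w = -0.4384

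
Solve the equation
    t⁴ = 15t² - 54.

t = -3 or t = -2.4495 or t = 2.4495 or t = 3

Let u = t². The equation becomes u² - 15u + 54 = 0.
Factor: (u - 6)(u - 9) = 0, so u = 6 or u = 9.
t² = 6 gives t = ±√(6) ≈ ±2.4495.
t² = 9 gives t = ±3.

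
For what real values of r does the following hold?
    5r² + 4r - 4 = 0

Discriminant: (4)² − 4·5·(-4) = 96.
Quadratic formula: r = (-4 ± √96) / 10.
So r = -2/5 + 2·√(6)/5 ≈ 0.5798 or r = -2·√(6)/5 - 2/5 ≈ -1.3798.

r = -1.3798 or r = 0.5798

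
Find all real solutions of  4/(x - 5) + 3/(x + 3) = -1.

Multiply both sides by (x - 5)(x + 3):
4(x + 3) + 3(x - 5) = -(x - 5)(x + 3).
Expand and collect terms: -x^2 - 5x + 18 = 0.
By the quadratic formula, x = (5 +/- sqrt(97)) / -2, so x ~= -7.4244 or x ~= 2.4244.
Neither value makes a denominator zero (x != 5, x != -3), so both are valid.

x = -7.4244 or x = 2.4244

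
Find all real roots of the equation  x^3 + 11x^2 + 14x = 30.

Rearrange: x^3 + 11x^2 + 14x - 30 = 0.
Possible rational roots are divisors of -30. Testing x = -3 gives 0, so (x + 3) is a factor.
Divide: x^3 + 11x^2 + 14x - 30 = (x + 3)(x^2 + 8x - 10).
Apply the quadratic formula to x^2 + 8x - 10 = 0: x = (-8 +/- sqrt(104))/2, i.e. x ~= 1.099 or x ~= -9.099.

x = -9.099 or x = -3 or x = 1.099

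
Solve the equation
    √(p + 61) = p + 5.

Square both sides: p + 61 = (p + 5)².
Expand and rearrange: p² + 9p - 36 = 0.
Solving gives p = 3 or p = -12.
Check each candidate in the original equation:
  p = 3: √(64) = 8, while p + 5 = 8 — valid.
  p = -12: √(49) = 7, while p + 5 = -7 — extraneous.

p = 3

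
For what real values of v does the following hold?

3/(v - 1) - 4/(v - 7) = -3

Multiply both sides by (v - 1)(v - 7):
3(v - 7) - 4(v - 1) = -3(v - 1)(v - 7).
Expand and collect terms: -3v^2 + 25v - 4 = 0.
By the quadratic formula, v = (-25 +/- sqrt(577)) / -6, so v ~= 0.1632 or v ~= 8.1701.
Neither value makes a denominator zero (v != 1, v != 7), so both are valid.

v = 0.1632 or v = 8.1701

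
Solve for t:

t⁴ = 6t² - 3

t = -2.3344 or t = -0.742 or t = 0.742 or t = 2.3344

Let u = t². The equation becomes u² - 6u + 3 = 0.
By the quadratic formula, u = √(6) + 3 or u = 3 - √(6).
t² = √(6) + 3 gives t = ±√(√(6) + 3) ≈ ±2.3344.
t² = 3 - √(6) gives t = ±√(3 - √(6)) ≈ ±0.742.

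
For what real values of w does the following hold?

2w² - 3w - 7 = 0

w = -1.2656 or w = 2.7656

Discriminant: (-3)² − 4·2·(-7) = 65.
Quadratic formula: w = (3 ± √65) / 4.
So w = 3/4 + √(65)/4 ≈ 2.7656 or w = 3/4 - √(65)/4 ≈ -1.2656.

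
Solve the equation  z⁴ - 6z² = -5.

z = -2.2361 or z = -1 or z = 1 or z = 2.2361

Let u = z². The equation becomes u² - 6u + 5 = 0.
Factor: (u - 1)(u - 5) = 0, so u = 1 or u = 5.
z² = 1 gives z = ±1.
z² = 5 gives z = ±√(5) ≈ ±2.2361.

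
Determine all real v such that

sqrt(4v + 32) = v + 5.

Square both sides: 4v + 32 = (v + 5)^2.
Expand and rearrange: v^2 + 6v - 7 = 0.
Solving gives v = 1 or v = -7.
Check each candidate in the original equation:
  v = 1: sqrt(36) = 6, while v + 5 = 6 — valid.
  v = -7: sqrt(4) = 2, while v + 5 = -2 — extraneous.

v = 1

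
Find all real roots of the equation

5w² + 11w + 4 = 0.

w = -1.7403 or w = -0.4597

Discriminant: (11)² − 4·5·4 = 41.
Quadratic formula: w = (-11 ± √41) / 10.
So w = -11/10 + √(41)/10 ≈ -0.4597 or w = -11/10 - √(41)/10 ≈ -1.7403.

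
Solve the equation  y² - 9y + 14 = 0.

Factor: (y - 2)(y - 7) = 0.
So y = 2 or y = 7.

y = 2 or y = 7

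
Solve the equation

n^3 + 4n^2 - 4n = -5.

Rearrange: n^3 + 4n^2 - 4n + 5 = 0.
Possible rational roots are divisors of 5. Testing n = -5 gives 0, so (n + 5) is a factor.
Divide: n^3 + 4n^2 - 4n + 5 = (n + 5)(n^2 - n + 1).
The quadratic n^2 - n + 1 has discriminant -3 < 0, so no further real roots.

n = -5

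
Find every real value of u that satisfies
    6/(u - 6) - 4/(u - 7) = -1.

Multiply both sides by (u - 6)(u - 7):
6(u - 7) - 4(u - 6) = -(u - 6)(u - 7).
Expand and collect terms: -u^2 + 11u - 24 = 0.
Factor or apply the quadratic formula: u = 3 or u = 8.
Neither value makes a denominator zero (u != 6, u != 7), so both are valid.

u = 3 or u = 8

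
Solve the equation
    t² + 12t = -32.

Bring every term to one side: t² + 12t + 32 = 0.
Factor: (t + 4)(t + 8) = 0.
So t = -4 or t = -8.

t = -8 or t = -4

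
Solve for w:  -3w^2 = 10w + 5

w = -2.7208 or w = -0.6126

Rearrange to standard form: -3w^2 - 10w - 5 = 0.
Discriminant: (-10)^2 - 4*(-3)*(-5) = 40.
Quadratic formula: w = (10 +/- sqrt(40)) / (-6).
So w = -5/3 - sqrt(10)/3 ~= -2.7208 or w = -5/3 + sqrt(10)/3 ~= -0.6126.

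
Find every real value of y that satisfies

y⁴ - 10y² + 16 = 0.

Let u = y². The equation becomes u² - 10u + 16 = 0.
Factor: (u - 2)(u - 8) = 0, so u = 2 or u = 8.
y² = 2 gives y = ±√(2) ≈ ±1.4142.
y² = 8 gives y = ±2·√(2) ≈ ±2.8284.

y = -2.8284 or y = -1.4142 or y = 1.4142 or y = 2.8284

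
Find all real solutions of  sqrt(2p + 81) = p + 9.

p = 0

Square both sides: 2p + 81 = (p + 9)^2.
Expand and rearrange: p^2 + 16p = 0.
Solving gives p = 0 or p = -16.
Check each candidate in the original equation:
  p = 0: sqrt(81) = 9, while p + 9 = 9 — valid.
  p = -16: sqrt(49) = 7, while p + 9 = -7 — extraneous.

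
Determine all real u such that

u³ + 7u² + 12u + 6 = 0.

u = -4.7321 or u = -1.2679 or u = -1

Possible rational roots are divisors of 6. Testing u = -1 gives 0, so (u + 1) is a factor.
Divide: u³ + 7u² + 12u + 6 = (u + 1)(u² + 6u + 6).
Apply the quadratic formula to u² + 6u + 6 = 0: u = (-6 ± √12)/2, i.e. u ≈ -1.2679 or u ≈ -4.7321.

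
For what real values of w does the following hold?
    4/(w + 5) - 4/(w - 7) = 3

w = -3.4721 or w = 5.4721

Multiply both sides by (w + 5)(w - 7):
4(w - 7) - 4(w + 5) = 3(w + 5)(w - 7).
Expand and collect terms: 3w² - 6w - 57 = 0.
By the quadratic formula, w = (6 ± √720) / 6, so w ≈ 5.4721 or w ≈ -3.4721.
Neither value makes a denominator zero (w ≠ -5, w ≠ 7), so both are valid.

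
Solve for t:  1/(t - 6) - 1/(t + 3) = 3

t = -3.3218 or t = 6.3218

Multiply both sides by (t - 6)(t + 3):
(t + 3) - (t - 6) = 3(t - 6)(t + 3).
Expand and collect terms: 3t^2 - 9t - 63 = 0.
By the quadratic formula, t = (9 +/- sqrt(837)) / 6, so t ~= 6.3218 or t ~= -3.3218.
Neither value makes a denominator zero (t != 6, t != -3), so both are valid.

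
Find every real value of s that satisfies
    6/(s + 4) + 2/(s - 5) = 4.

s = -2.5927 or s = 5.5927

Multiply both sides by (s + 4)(s - 5):
6(s - 5) + 2(s + 4) = 4(s + 4)(s - 5).
Expand and collect terms: 4s² - 12s - 58 = 0.
By the quadratic formula, s = (12 ± √1072) / 8, so s ≈ 5.5927 or s ≈ -2.5927.
Neither value makes a denominator zero (s ≠ -4, s ≠ 5), so both are valid.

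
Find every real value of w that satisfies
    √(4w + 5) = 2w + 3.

Square both sides: 4w + 5 = (2w + 3)².
Expand and rearrange: 4w² + 8w + 4 = 0.
This gives the repeated root w = -1.
Check in the original equation:
  w = -1: √(1) = 1, while 2w + 3 = 1 — valid.

w = -1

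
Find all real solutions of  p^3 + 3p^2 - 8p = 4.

Rearrange: p^3 + 3p^2 - 8p - 4 = 0.
Possible rational roots are divisors of -4. Testing p = 2 gives 0, so (p - 2) is a factor.
Divide: p^3 + 3p^2 - 8p - 4 = (p - 2)(p^2 + 5p + 2).
Apply the quadratic formula to p^2 + 5p + 2 = 0: p = (-5 +/- sqrt(17))/2, i.e. p ~= -0.4384 or p ~= -4.5616.

p = -4.5616 or p = -0.4384 or p = 2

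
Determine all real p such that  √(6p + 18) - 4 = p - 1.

p = -3 or p = 3

Isolate the radical: √(6p + 18) = p + 3.
Square both sides: 6p + 18 = (p + 3)².
Expand and rearrange: p² - 9 = 0.
Solving gives p = 3 or p = -3.
Check each candidate in the original equation:
  p = 3: √(36) = 6, while p + 3 = 6 — valid.
  p = -3: √(0) = 0, while p + 3 = 0 — valid.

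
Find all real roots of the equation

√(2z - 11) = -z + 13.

z = 10

Square both sides: 2z - 11 = (-z + 13)².
Expand and rearrange: z² - 28z + 180 = 0.
Solving gives z = 18 or z = 10.
Check each candidate in the original equation:
  z = 18: √(25) = 5, while -z + 13 = -5 — extraneous.
  z = 10: √(9) = 3, while -z + 13 = 3 — valid.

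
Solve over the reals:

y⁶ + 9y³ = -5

Let u = y³. The equation becomes u² + 9u + 5 = 0.
By the quadratic formula, u = -9/2 + √(61)/2 or u = -9/2 - √(61)/2.
y³ = -9/2 + √(61)/2 gives y = -∛(9/2 - √(61)/2) ≈ -0.841.
y³ = -9/2 - √(61)/2 gives y = -∛(√(61)/2 + 9/2) ≈ -2.0332.

y = -2.0332 or y = -0.841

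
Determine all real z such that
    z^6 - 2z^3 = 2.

z = -0.9013 or z = 1.398

Let u = z^3. The equation becomes u^2 - 2u - 2 = 0.
By the quadratic formula, u = 1 + sqrt(3) or u = 1 - sqrt(3).
z^3 = 1 + sqrt(3) gives z = (1 + sqrt(3))^(1/3) ~= 1.398.
z^3 = 1 - sqrt(3) gives z = -(-1 + sqrt(3))^(1/3) ~= -0.9013.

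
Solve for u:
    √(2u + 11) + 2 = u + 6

Isolate the radical: √(2u + 11) = u + 4.
Square both sides: 2u + 11 = (u + 4)².
Expand and rearrange: u² + 6u + 5 = 0.
Solving gives u = -1 or u = -5.
Check each candidate in the original equation:
  u = -1: √(9) = 3, while u + 4 = 3 — valid.
  u = -5: √(1) = 1, while u + 4 = -1 — extraneous.

u = -1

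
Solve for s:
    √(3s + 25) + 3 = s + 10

s = -3

Isolate the radical: √(3s + 25) = s + 7.
Square both sides: 3s + 25 = (s + 7)².
Expand and rearrange: s² + 11s + 24 = 0.
Solving gives s = -3 or s = -8.
Check each candidate in the original equation:
  s = -3: √(16) = 4, while s + 7 = 4 — valid.
  s = -8: √(1) = 1, while s + 7 = -1 — extraneous.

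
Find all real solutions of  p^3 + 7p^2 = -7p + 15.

Rearrange: p^3 + 7p^2 + 7p - 15 = 0.
Possible rational roots are divisors of -15. Testing p = -3 gives 0, so (p + 3) is a factor.
Divide: p^3 + 7p^2 + 7p - 15 = (p + 3)(p^2 + 4p - 5).
Factor the quadratic: p = 1 or p = -5.

p = -5 or p = -3 or p = 1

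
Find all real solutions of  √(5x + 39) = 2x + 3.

Square both sides: 5x + 39 = (2x + 3)².
Expand and rearrange: 4x² + 7x - 30 = 0.
Solving gives x = 2 or x = -3.75.
Check each candidate in the original equation:
  x = 2: √(49) = 7, while 2x + 3 = 7 — valid.
  x = -3.75: √(20.25) = 4.5, while 2x + 3 = -4.5 — extraneous.

x = 2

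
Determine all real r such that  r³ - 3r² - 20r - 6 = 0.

Possible rational roots are divisors of -6. Testing r = -3 gives 0, so (r + 3) is a factor.
Divide: r³ - 3r² - 20r - 6 = (r + 3)(r² - 6r - 2).
Apply the quadratic formula to r² - 6r - 2 = 0: r = (6 ± √44)/2, i.e. r ≈ 6.3166 or r ≈ -0.3166.

r = -3 or r = -0.3166 or r = 6.3166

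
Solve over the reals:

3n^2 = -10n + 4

n = -3.6943 or n = 0.3609

Rearrange to standard form: 3n^2 + 10n - 4 = 0.
Discriminant: (10)^2 - 4*3*(-4) = 148.
Quadratic formula: n = (-10 +/- sqrt(148)) / 6.
So n = -5/3 + sqrt(37)/3 ~= 0.3609 or n = -sqrt(37)/3 - 5/3 ~= -3.6943.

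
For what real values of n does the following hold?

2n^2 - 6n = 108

n = -6 or n = 9

Bring every term to one side: 2n^2 - 6n - 108 = 0.
Factor: 2(n + 6)(n - 9) = 0.
So n = -6 or n = 9.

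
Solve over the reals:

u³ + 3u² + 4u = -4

u = -2

Rearrange: u³ + 3u² + 4u + 4 = 0.
Possible rational roots are divisors of 4. Testing u = -2 gives 0, so (u + 2) is a factor.
Divide: u³ + 3u² + 4u + 4 = (u + 2)(u² + u + 2).
The quadratic u² + u + 2 has discriminant -7 < 0, so no further real roots.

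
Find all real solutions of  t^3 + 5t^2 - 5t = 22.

t = -5.1401 or t = -2 or t = 2.1401

Rearrange: t^3 + 5t^2 - 5t - 22 = 0.
Possible rational roots are divisors of -22. Testing t = -2 gives 0, so (t + 2) is a factor.
Divide: t^3 + 5t^2 - 5t - 22 = (t + 2)(t^2 + 3t - 11).
Apply the quadratic formula to t^2 + 3t - 11 = 0: t = (-3 +/- sqrt(53))/2, i.e. t ~= 2.1401 or t ~= -5.1401.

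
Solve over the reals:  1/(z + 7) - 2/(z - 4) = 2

Multiply both sides by (z + 7)(z - 4):
(z - 4) - 2(z + 7) = 2(z + 7)(z - 4).
Expand and collect terms: 2z^2 + 7z - 38 = 0.
By the quadratic formula, z = (-7 +/- sqrt(353)) / 4, so z ~= 2.9471 or z ~= -6.4471.
Neither value makes a denominator zero (z != -7, z != 4), so both are valid.

z = -6.4471 or z = 2.9471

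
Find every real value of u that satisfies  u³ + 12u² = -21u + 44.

Rearrange: u³ + 12u² + 21u - 44 = 0.
Possible rational roots are divisors of -44. Testing u = -4 gives 0, so (u + 4) is a factor.
Divide: u³ + 12u² + 21u - 44 = (u + 4)(u² + 8u - 11).
Apply the quadratic formula to u² + 8u - 11 = 0: u = (-8 ± √108)/2, i.e. u ≈ 1.1962 or u ≈ -9.1962.

u = -9.1962 or u = -4 or u = 1.1962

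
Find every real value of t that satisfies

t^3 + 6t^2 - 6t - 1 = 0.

Possible rational roots are divisors of -1. Testing t = 1 gives 0, so (t - 1) is a factor.
Divide: t^3 + 6t^2 - 6t - 1 = (t - 1)(t^2 + 7t + 1).
Apply the quadratic formula to t^2 + 7t + 1 = 0: t = (-7 +/- sqrt(45))/2, i.e. t ~= -0.1459 or t ~= -6.8541.

t = -6.8541 or t = -0.1459 or t = 1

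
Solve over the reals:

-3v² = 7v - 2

v = -2.5907 or v = 0.2573

Rearrange to standard form: -3v² - 7v + 2 = 0.
Discriminant: (-7)² − 4·(-3)·2 = 73.
Quadratic formula: v = (7 ± √73) / (-6).
So v = -√(73)/6 - 7/6 ≈ -2.5907 or v = -7/6 + √(73)/6 ≈ 0.2573.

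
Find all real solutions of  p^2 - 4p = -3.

Bring every term to one side: p^2 - 4p + 3 = 0.
Factor: (p - 3)(p - 1) = 0.
So p = 3 or p = 1.

p = 1 or p = 3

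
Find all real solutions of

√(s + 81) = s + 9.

s = 0

Square both sides: s + 81 = (s + 9)².
Expand and rearrange: s² + 17s = 0.
Solving gives s = 0 or s = -17.
Check each candidate in the original equation:
  s = 0: √(81) = 9, while s + 9 = 9 — valid.
  s = -17: √(64) = 8, while s + 9 = -8 — extraneous.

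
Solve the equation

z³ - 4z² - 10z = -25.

Rearrange: z³ - 4z² - 10z + 25 = 0.
Possible rational roots are divisors of 25. Testing z = 5 gives 0, so (z - 5) is a factor.
Divide: z³ - 4z² - 10z + 25 = (z - 5)(z² + z - 5).
Apply the quadratic formula to z² + z - 5 = 0: z = (-1 ± √21)/2, i.e. z ≈ 1.7913 or z ≈ -2.7913.

z = -2.7913 or z = 1.7913 or z = 5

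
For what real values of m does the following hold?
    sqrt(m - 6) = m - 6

Square both sides: m - 6 = (m - 6)^2.
Expand and rearrange: m^2 - 13m + 42 = 0.
Solving gives m = 7 or m = 6.
Check each candidate in the original equation:
  m = 7: sqrt(1) = 1, while m - 6 = 1 — valid.
  m = 6: sqrt(0) = 0, while m - 6 = 0 — valid.

m = 6 or m = 7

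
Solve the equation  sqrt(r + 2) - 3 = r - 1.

Isolate the radical: sqrt(r + 2) = r + 2.
Square both sides: r + 2 = (r + 2)^2.
Expand and rearrange: r^2 + 3r + 2 = 0.
Solving gives r = -1 or r = -2.
Check each candidate in the original equation:
  r = -1: sqrt(1) = 1, while r + 2 = 1 — valid.
  r = -2: sqrt(0) = 0, while r + 2 = 0 — valid.

r = -2 or r = -1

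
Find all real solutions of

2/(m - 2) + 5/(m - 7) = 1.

Multiply both sides by (m - 2)(m - 7):
2(m - 7) + 5(m - 2) = (m - 2)(m - 7).
Expand and collect terms: m^2 - 16m + 38 = 0.
By the quadratic formula, m = (16 +/- sqrt(104)) / 2, so m ~= 13.099 or m ~= 2.901.
Neither value makes a denominator zero (m != 2, m != 7), so both are valid.

m = 2.901 or m = 13.099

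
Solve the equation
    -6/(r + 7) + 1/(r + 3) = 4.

r = -8.434 or r = -2.816

Multiply both sides by (r + 7)(r + 3):
-6(r + 3) + (r + 7) = 4(r + 7)(r + 3).
Expand and collect terms: 4r^2 + 45r + 95 = 0.
By the quadratic formula, r = (-45 +/- sqrt(505)) / 8, so r ~= -2.816 or r ~= -8.434.
Neither value makes a denominator zero (r != -7, r != -3), so both are valid.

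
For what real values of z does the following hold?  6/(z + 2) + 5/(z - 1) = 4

z = -1.0655 or z = 2.8155

Multiply both sides by (z + 2)(z - 1):
6(z - 1) + 5(z + 2) = 4(z + 2)(z - 1).
Expand and collect terms: 4z² - 7z - 12 = 0.
By the quadratic formula, z = (7 ± √241) / 8, so z ≈ 2.8155 or z ≈ -1.0655.
Neither value makes a denominator zero (z ≠ -2, z ≠ 1), so both are valid.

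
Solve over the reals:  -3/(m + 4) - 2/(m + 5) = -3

m = -4.7208 or m = -2.6126

Multiply both sides by (m + 4)(m + 5):
-3(m + 5) - 2(m + 4) = -3(m + 4)(m + 5).
Expand and collect terms: -3m^2 - 22m - 37 = 0.
By the quadratic formula, m = (22 +/- sqrt(40)) / -6, so m ~= -4.7208 or m ~= -2.6126.
Neither value makes a denominator zero (m != -4, m != -5), so both are valid.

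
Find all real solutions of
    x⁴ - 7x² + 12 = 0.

Let u = x². The equation becomes u² - 7u + 12 = 0.
Factor: (u - 4)(u - 3) = 0, so u = 4 or u = 3.
x² = 4 gives x = ±2.
x² = 3 gives x = ±√(3) ≈ ±1.7321.

x = -2 or x = -1.7321 or x = 1.7321 or x = 2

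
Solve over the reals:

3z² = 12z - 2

z = 0.1743 or z = 3.8257

Rearrange to standard form: 3z² - 12z + 2 = 0.
Discriminant: (-12)² − 4·3·2 = 120.
Quadratic formula: z = (12 ± √120) / 6.
So z = √(30)/3 + 2 ≈ 3.8257 or z = 2 - √(30)/3 ≈ 0.1743.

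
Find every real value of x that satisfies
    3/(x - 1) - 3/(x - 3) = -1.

x = -0.6458 or x = 4.6458

Multiply both sides by (x - 1)(x - 3):
3(x - 3) - 3(x - 1) = -(x - 1)(x - 3).
Expand and collect terms: -x² + 4x + 3 = 0.
By the quadratic formula, x = (-4 ± √28) / -2, so x ≈ -0.6458 or x ≈ 4.6458.
Neither value makes a denominator zero (x ≠ 1, x ≠ 3), so both are valid.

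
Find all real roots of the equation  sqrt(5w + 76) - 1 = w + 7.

w = 1

Isolate the radical: sqrt(5w + 76) = w + 8.
Square both sides: 5w + 76 = (w + 8)^2.
Expand and rearrange: w^2 + 11w - 12 = 0.
Solving gives w = 1 or w = -12.
Check each candidate in the original equation:
  w = 1: sqrt(81) = 9, while w + 8 = 9 — valid.
  w = -12: sqrt(16) = 4, while w + 8 = -4 — extraneous.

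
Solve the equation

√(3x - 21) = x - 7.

Square both sides: 3x - 21 = (x - 7)².
Expand and rearrange: x² - 17x + 70 = 0.
Solving gives x = 10 or x = 7.
Check each candidate in the original equation:
  x = 10: √(9) = 3, while x - 7 = 3 — valid.
  x = 7: √(0) = 0, while x - 7 = 0 — valid.

x = 7 or x = 10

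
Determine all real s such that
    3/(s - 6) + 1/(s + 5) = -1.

s = -6.3218 or s = 3.3218

Multiply both sides by (s - 6)(s + 5):
3(s + 5) + (s - 6) = -(s - 6)(s + 5).
Expand and collect terms: -s² - 3s + 21 = 0.
By the quadratic formula, s = (3 ± √93) / -2, so s ≈ -6.3218 or s ≈ 3.3218.
Neither value makes a denominator zero (s ≠ 6, s ≠ -5), so both are valid.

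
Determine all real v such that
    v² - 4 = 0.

Factor: (v - 2)(v + 2) = 0.
So v = 2 or v = -2.

v = -2 or v = 2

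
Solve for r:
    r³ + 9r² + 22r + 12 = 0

Possible rational roots are divisors of 12. Testing r = -3 gives 0, so (r + 3) is a factor.
Divide: r³ + 9r² + 22r + 12 = (r + 3)(r² + 6r + 4).
Apply the quadratic formula to r² + 6r + 4 = 0: r = (-6 ± √20)/2, i.e. r ≈ -0.7639 or r ≈ -5.2361.

r = -5.2361 or r = -3 or r = -0.7639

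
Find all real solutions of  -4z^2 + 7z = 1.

Rearrange to standard form: -4z^2 + 7z - 1 = 0.
Discriminant: (7)^2 - 4*(-4)*(-1) = 33.
Quadratic formula: z = (-7 +/- sqrt(33)) / (-8).
So z = 7/8 - sqrt(33)/8 ~= 0.1569 or z = sqrt(33)/8 + 7/8 ~= 1.5931.

z = 0.1569 or z = 1.5931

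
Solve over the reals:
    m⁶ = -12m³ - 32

Let u = m³. The equation becomes u² + 12u + 32 = 0.
Factor: (u + 8)(u + 4) = 0, so u = -8 or u = -4.
m³ = -8 gives m = -2.
m³ = -4 gives m = -∛(4) ≈ -1.5874.

m = -2 or m = -1.5874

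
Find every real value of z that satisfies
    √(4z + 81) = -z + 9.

z = 0

Square both sides: 4z + 81 = (-z + 9)².
Expand and rearrange: z² - 22z = 0.
Solving gives z = 22 or z = 0.
Check each candidate in the original equation:
  z = 22: √(169) = 13, while -z + 9 = -13 — extraneous.
  z = 0: √(81) = 9, while -z + 9 = 9 — valid.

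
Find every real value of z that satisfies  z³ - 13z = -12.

Rearrange: z³ - 13z + 12 = 0.
Possible rational roots are divisors of 12. Testing z = 1 gives 0, so (z - 1) is a factor.
Divide: z³ - 13z + 12 = (z - 1)(z² + z - 12).
Factor the quadratic: z = 3 or z = -4.

z = -4 or z = 1 or z = 3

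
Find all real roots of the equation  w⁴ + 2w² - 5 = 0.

Let u = w². The equation becomes u² + 2u - 5 = 0.
By the quadratic formula, u = -1 + √(6) or u = -√(6) - 1.
w² = -1 + √(6) gives w = ±√(-1 + √(6)) ≈ ±1.2039.
w² = -√(6) - 1 < 0 has no real solution.

w = -1.2039 or w = 1.2039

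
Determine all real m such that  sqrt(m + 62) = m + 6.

m = 2

Square both sides: m + 62 = (m + 6)^2.
Expand and rearrange: m^2 + 11m - 26 = 0.
Solving gives m = 2 or m = -13.
Check each candidate in the original equation:
  m = 2: sqrt(64) = 8, while m + 6 = 8 — valid.
  m = -13: sqrt(49) = 7, while m + 6 = -7 — extraneous.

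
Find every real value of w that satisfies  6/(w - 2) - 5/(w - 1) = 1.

Multiply both sides by (w - 2)(w - 1):
6(w - 1) - 5(w - 2) = (w - 2)(w - 1).
Expand and collect terms: w² - 4w - 2 = 0.
By the quadratic formula, w = (4 ± √24) / 2, so w ≈ 4.4495 or w ≈ -0.4495.
Neither value makes a denominator zero (w ≠ 2, w ≠ 1), so both are valid.

w = -0.4495 or w = 4.4495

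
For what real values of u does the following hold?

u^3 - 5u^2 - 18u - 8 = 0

Possible rational roots are divisors of -8. Testing u = -2 gives 0, so (u + 2) is a factor.
Divide: u^3 - 5u^2 - 18u - 8 = (u + 2)(u^2 - 7u - 4).
Apply the quadratic formula to u^2 - 7u - 4 = 0: u = (7 +/- sqrt(65))/2, i.e. u ~= 7.5311 or u ~= -0.5311.

u = -2 or u = -0.5311 or u = 7.5311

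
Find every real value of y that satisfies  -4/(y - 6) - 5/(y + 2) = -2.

y = -0.1161 or y = 8.6161

Multiply both sides by (y - 6)(y + 2):
-4(y + 2) - 5(y - 6) = -2(y - 6)(y + 2).
Expand and collect terms: -2y² + 17y + 2 = 0.
By the quadratic formula, y = (-17 ± √305) / -4, so y ≈ -0.1161 or y ≈ 8.6161.
Neither value makes a denominator zero (y ≠ 6, y ≠ -2), so both are valid.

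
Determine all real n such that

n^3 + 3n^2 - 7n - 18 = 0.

Possible rational roots are divisors of -18. Testing n = -2 gives 0, so (n + 2) is a factor.
Divide: n^3 + 3n^2 - 7n - 18 = (n + 2)(n^2 + n - 9).
Apply the quadratic formula to n^2 + n - 9 = 0: n = (-1 +/- sqrt(37))/2, i.e. n ~= 2.5414 or n ~= -3.5414.

n = -3.5414 or n = -2 or n = 2.5414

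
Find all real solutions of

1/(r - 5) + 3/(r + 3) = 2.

Multiply both sides by (r - 5)(r + 3):
(r + 3) + 3(r - 5) = 2(r - 5)(r + 3).
Expand and collect terms: 2r² - 8r - 18 = 0.
By the quadratic formula, r = (8 ± √208) / 4, so r ≈ 5.6056 or r ≈ -1.6056.
Neither value makes a denominator zero (r ≠ 5, r ≠ -3), so both are valid.

r = -1.6056 or r = 5.6056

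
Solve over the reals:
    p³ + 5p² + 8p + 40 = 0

Possible rational roots are divisors of 40. Testing p = -5 gives 0, so (p + 5) is a factor.
Divide: p³ + 5p² + 8p + 40 = (p + 5)(p² + 8).
The quadratic p² + 8 has discriminant -32 < 0, so no further real roots.

p = -5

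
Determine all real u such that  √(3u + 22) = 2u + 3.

u = 1

Square both sides: 3u + 22 = (2u + 3)².
Expand and rearrange: 4u² + 9u - 13 = 0.
Solving gives u = 1 or u = -3.25.
Check each candidate in the original equation:
  u = 1: √(25) = 5, while 2u + 3 = 5 — valid.
  u = -3.25: √(12.25) = 3.5, while 2u + 3 = -3.5 — extraneous.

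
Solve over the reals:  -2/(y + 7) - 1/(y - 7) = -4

Multiply both sides by (y + 7)(y - 7):
-2(y - 7) - (y + 7) = -4(y + 7)(y - 7).
Expand and collect terms: -4y^2 + 3y + 189 = 0.
By the quadratic formula, y = (-3 +/- sqrt(3033)) / -8, so y ~= -6.5091 or y ~= 7.2591.
Neither value makes a denominator zero (y != -7, y != 7), so both are valid.

y = -6.5091 or y = 7.2591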